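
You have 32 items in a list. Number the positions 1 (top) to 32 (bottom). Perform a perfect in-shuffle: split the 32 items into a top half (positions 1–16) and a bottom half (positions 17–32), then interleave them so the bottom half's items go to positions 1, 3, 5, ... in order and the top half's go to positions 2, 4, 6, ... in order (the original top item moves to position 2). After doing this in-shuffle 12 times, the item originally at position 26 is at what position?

Track the item's position through each in-shuffle:
26 → 19 → 5 → 10 → 20 → 7 → 14 → 28 → 23 → 13 → 26 → 19 → 5

5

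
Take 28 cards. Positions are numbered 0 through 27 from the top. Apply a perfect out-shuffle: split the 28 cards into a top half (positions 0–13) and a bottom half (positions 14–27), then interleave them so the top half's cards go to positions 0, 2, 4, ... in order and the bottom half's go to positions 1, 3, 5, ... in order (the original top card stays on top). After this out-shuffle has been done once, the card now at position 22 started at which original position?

11

Work backwards from position 22, undoing one out-shuffle at a time:
22 ← 11
So the card now at position 22 started at position 11.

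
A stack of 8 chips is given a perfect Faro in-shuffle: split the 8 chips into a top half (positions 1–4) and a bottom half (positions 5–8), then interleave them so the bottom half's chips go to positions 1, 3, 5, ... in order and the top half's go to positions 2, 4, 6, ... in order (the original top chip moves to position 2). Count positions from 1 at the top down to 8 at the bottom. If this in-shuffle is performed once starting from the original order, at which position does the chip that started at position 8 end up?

Track the chip's position through each in-shuffle:
8 → 7

7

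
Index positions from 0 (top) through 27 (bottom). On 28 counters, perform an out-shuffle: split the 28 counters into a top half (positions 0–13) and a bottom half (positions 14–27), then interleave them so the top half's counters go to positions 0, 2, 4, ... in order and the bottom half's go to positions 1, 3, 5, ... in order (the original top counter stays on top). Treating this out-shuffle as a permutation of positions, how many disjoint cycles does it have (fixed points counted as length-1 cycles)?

Trace each unvisited position around until it returns:
(0) (1 2 4 8 16 5 ... len 18) (3 6 12 24 21 15) (9 18) (27)
5 cycles in total.

5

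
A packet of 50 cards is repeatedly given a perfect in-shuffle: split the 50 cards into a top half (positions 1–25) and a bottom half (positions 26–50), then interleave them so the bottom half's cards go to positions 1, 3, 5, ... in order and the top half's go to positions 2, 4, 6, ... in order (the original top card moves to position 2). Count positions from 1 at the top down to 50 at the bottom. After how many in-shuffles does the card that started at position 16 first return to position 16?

8

Follow position 16 under repeated in-shuffles:
16 → 32 → 13 → 26 → 1 → 2 → 4 → 8 → 16
It first returns after 8 in-shuffles.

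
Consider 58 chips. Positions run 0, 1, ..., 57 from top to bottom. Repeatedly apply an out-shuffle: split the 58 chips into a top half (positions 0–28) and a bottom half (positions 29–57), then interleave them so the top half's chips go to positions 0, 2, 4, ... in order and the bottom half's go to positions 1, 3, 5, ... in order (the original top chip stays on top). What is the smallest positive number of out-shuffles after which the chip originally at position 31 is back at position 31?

Follow position 31 under repeated out-shuffles:
31 → 5 → 10 → 20 → 40 → 23 → 46 → 35 → 13 → 26 → 52 → 47 → 37 → 17 → 34 → 11 → 22 → 44 → 31
It first returns after 18 out-shuffles.

18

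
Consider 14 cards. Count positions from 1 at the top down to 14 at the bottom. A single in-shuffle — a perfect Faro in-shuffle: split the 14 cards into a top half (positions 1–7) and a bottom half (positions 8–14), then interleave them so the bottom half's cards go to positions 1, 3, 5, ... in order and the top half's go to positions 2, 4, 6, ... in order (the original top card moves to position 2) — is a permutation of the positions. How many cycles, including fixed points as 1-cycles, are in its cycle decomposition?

4

Trace each unvisited position around until it returns:
(1 2 4 8) (3 6 12 9) (5 10) (7 14 13 11)
4 cycles in total.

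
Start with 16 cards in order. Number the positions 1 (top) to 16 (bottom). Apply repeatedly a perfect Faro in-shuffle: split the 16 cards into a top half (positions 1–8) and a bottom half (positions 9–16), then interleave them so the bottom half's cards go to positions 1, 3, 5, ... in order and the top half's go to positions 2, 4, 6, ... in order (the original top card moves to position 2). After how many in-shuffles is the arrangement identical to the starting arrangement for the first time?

8

The in-shuffle permutes the 16 positions with cycle lengths [8, 8].
Every card is home exactly when every cycle has completed a whole number of laps, i.e. after lcm(8) = 8 in-shuffles.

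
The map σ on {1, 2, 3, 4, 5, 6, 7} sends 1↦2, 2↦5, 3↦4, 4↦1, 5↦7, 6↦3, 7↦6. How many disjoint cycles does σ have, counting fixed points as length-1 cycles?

Cycle decomposition: (1 2 5 7 6 3 4).
1 cycle.

1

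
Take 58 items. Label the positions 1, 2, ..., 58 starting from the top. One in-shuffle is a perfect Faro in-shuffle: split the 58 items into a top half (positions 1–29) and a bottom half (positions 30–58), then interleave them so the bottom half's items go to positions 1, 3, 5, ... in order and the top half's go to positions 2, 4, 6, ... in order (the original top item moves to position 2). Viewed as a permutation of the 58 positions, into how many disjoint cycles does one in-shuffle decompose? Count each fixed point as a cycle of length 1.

Trace each unvisited position around until it returns:
(1 2 4 8 16 32 ... len 58)
1 cycle in total.

1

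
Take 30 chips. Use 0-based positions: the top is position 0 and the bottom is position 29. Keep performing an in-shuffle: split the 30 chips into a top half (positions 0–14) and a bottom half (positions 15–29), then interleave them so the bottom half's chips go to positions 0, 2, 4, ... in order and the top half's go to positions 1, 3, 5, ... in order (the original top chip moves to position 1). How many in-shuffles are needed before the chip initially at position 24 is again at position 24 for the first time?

Follow position 24 under repeated in-shuffles:
24 → 18 → 6 → 13 → 27 → 24
It first returns after 5 in-shuffles.

5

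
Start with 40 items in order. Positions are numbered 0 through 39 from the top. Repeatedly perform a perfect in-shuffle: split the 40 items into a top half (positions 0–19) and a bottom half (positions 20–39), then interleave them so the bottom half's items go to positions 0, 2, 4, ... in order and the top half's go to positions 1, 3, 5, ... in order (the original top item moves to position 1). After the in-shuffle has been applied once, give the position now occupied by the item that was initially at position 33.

26

Track the item's position through each in-shuffle:
33 → 26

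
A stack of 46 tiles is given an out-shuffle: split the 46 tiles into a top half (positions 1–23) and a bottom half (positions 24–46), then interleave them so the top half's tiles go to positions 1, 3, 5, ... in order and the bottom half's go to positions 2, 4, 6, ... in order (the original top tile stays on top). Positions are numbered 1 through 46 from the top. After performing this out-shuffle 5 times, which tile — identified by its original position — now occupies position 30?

23

Work backwards from position 30, undoing one out-shuffle at a time:
30 ← 38 ← 42 ← 44 ← 45 ← 23
So the tile now at position 30 started at position 23.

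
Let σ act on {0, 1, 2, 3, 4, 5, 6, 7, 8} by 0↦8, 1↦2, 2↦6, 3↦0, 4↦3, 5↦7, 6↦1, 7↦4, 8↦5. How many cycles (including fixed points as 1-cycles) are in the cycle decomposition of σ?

Cycle decomposition: (0 8 5 7 4 3) (1 2 6).
2 cycles.

2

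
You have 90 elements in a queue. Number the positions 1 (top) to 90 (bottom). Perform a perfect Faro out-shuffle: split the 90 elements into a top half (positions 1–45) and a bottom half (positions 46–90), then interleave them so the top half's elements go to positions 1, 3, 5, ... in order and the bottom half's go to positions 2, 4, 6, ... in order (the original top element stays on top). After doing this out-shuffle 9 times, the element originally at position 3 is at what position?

46

Track the element's position through each out-shuffle:
3 → 5 → 9 → 17 → 33 → 65 → 40 → 79 → 68 → 46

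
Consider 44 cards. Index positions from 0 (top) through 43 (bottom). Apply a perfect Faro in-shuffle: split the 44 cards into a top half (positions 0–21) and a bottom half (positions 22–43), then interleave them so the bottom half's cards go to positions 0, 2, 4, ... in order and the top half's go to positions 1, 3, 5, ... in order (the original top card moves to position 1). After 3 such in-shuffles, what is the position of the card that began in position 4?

Track the card's position through each in-shuffle:
4 → 9 → 19 → 39

39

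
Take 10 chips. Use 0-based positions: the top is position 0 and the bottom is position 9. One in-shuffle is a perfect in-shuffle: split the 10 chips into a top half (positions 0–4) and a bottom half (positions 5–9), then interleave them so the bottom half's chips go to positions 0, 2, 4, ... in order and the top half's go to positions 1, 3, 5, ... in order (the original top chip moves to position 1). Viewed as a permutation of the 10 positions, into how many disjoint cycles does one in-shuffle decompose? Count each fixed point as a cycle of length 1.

1

Trace each unvisited position around until it returns:
(0 1 3 7 4 9 8 6 2 5)
1 cycle in total.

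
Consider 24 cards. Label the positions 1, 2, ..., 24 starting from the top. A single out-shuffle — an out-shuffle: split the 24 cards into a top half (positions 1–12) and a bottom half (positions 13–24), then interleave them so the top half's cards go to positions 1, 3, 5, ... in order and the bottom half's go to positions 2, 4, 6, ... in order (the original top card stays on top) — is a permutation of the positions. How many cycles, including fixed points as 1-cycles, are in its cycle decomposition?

4

Trace each unvisited position around until it returns:
(1) (2 3 5 9 17 10 ... len 11) (6 11 21 18 12 23 ... len 11) (24)
4 cycles in total.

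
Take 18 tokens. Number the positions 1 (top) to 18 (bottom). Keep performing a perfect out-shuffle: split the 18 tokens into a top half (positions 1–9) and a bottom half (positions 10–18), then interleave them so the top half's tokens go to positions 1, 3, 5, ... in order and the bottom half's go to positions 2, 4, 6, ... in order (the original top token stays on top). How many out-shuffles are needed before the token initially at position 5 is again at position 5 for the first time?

8

Follow position 5 under repeated out-shuffles:
5 → 9 → 17 → 16 → 14 → 10 → 2 → 3 → 5
It first returns after 8 out-shuffles.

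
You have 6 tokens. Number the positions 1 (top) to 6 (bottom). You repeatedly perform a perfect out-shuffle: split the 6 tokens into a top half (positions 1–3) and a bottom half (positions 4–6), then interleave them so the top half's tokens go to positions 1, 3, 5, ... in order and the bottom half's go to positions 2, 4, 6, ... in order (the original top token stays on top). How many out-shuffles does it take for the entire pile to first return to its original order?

4

The out-shuffle permutes the 6 positions with cycle lengths [1, 1, 4].
Every token is home exactly when every cycle has completed a whole number of laps, i.e. after lcm(1, 4) = 4 out-shuffles.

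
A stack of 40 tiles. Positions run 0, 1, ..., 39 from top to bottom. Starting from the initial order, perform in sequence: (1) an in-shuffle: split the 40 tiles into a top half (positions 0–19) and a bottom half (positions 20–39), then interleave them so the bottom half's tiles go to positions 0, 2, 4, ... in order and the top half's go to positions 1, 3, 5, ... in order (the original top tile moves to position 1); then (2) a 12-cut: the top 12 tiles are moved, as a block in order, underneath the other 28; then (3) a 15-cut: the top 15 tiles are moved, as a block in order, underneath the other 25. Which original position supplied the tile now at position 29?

Undo the operations in reverse order, starting from position 29:
  undo op 3 (cut 15): 29 ← 4
  undo op 2 (cut 12): 4 ← 16
  undo op 1 (in-shuffle, from bottom half): 16 ← 28
So the tile at position 29 came from original position 28.

28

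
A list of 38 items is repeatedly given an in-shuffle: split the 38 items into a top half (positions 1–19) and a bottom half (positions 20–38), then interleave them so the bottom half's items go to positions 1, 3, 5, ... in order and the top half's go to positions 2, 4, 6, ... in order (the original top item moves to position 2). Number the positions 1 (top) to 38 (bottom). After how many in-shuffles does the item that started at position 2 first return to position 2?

12

Follow position 2 under repeated in-shuffles:
2 → 4 → 8 → 16 → 32 → 25 → 11 → 22 → 5 → 10 → 20 → 1 → 2
It first returns after 12 in-shuffles.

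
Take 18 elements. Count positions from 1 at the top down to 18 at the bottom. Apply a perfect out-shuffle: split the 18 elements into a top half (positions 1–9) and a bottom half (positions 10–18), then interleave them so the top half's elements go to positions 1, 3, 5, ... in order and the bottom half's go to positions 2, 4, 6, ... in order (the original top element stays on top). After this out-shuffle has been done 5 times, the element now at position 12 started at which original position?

4

Work backwards from position 12, undoing one out-shuffle at a time:
12 ← 15 ← 8 ← 13 ← 7 ← 4
So the element now at position 12 started at position 4.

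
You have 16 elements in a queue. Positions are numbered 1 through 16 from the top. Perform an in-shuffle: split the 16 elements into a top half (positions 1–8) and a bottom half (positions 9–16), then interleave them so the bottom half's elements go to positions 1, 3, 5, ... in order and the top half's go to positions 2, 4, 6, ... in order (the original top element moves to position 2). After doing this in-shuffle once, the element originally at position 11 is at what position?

5

Track the element's position through each in-shuffle:
11 → 5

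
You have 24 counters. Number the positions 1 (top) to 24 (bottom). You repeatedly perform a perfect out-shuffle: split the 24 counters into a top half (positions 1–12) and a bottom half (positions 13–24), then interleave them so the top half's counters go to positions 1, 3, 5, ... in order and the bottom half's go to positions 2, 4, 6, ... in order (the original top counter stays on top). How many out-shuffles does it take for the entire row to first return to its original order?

The out-shuffle permutes the 24 positions with cycle lengths [1, 1, 11, 11].
Every counter is home exactly when every cycle has completed a whole number of laps, i.e. after lcm(1, 11) = 11 out-shuffles.

11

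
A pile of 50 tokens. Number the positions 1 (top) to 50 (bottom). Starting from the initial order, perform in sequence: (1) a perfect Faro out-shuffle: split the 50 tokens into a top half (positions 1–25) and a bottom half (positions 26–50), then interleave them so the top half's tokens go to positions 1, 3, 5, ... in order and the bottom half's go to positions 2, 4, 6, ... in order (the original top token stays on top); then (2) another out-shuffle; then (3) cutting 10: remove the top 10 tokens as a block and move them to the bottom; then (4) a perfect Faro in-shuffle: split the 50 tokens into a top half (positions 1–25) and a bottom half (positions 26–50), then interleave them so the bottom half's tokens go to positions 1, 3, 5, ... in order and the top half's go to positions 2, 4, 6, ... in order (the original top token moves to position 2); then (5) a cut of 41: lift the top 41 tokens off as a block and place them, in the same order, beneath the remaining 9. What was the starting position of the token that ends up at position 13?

16

Undo the operations in reverse order, starting from position 13:
  undo op 5 (cut 41): 13 ← 4
  undo op 4 (in-shuffle, from top half): 4 ← 2
  undo op 3 (cut 10): 2 ← 12
  undo op 2 (out-shuffle, from bottom half): 12 ← 31
  undo op 1 (out-shuffle, from top half): 31 ← 16
So the token at position 13 came from original position 16.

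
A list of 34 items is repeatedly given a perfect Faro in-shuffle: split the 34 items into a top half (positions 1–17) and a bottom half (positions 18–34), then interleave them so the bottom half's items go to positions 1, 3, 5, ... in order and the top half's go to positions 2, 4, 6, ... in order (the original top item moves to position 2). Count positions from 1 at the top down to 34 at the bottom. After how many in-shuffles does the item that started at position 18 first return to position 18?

12

Follow position 18 under repeated in-shuffles:
18 → 1 → 2 → 4 → 8 → 16 → 32 → 29 → 23 → 11 → 22 → 9 → 18
It first returns after 12 in-shuffles.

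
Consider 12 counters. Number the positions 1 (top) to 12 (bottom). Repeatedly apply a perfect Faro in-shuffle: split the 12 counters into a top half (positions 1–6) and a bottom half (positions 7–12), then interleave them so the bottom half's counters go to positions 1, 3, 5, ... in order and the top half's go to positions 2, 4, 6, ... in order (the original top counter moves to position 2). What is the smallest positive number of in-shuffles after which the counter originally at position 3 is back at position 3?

Follow position 3 under repeated in-shuffles:
3 → 6 → 12 → 11 → 9 → 5 → 10 → 7 → 1 → 2 → 4 → 8 → 3
It first returns after 12 in-shuffles.

12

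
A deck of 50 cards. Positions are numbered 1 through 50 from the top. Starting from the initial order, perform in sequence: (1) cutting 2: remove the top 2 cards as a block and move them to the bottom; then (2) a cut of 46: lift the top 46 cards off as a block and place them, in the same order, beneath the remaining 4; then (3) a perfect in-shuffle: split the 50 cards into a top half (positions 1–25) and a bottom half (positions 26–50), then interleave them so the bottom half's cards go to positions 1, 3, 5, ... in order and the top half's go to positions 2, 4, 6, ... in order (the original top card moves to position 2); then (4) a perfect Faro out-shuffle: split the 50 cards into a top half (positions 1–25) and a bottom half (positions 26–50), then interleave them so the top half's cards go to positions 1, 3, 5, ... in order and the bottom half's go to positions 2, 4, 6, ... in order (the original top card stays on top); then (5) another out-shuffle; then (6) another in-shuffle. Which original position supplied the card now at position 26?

50

Undo the operations in reverse order, starting from position 26:
  undo op 6 (in-shuffle, from top half): 26 ← 13
  undo op 5 (out-shuffle, from top half): 13 ← 7
  undo op 4 (out-shuffle, from top half): 7 ← 4
  undo op 3 (in-shuffle, from top half): 4 ← 2
  undo op 2 (cut 46): 2 ← 48
  undo op 1 (cut 2): 48 ← 50
So the card at position 26 came from original position 50.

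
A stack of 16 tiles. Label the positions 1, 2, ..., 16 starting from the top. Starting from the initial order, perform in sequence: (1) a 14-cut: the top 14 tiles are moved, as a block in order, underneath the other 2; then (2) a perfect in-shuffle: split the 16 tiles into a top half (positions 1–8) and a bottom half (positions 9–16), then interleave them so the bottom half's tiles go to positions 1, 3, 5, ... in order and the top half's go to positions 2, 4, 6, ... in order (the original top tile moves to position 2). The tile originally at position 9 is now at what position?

Track the tile from position 9 forward through each operation:
  after op 1 (cut 14): 9 → 11
  after op 2 (in-shuffle): 11 → 5

5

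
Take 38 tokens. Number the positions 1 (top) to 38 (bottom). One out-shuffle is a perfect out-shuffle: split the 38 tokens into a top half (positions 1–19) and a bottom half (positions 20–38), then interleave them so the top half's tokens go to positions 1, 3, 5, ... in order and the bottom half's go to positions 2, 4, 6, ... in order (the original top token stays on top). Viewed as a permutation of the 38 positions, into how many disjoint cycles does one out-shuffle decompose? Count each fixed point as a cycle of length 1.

Trace each unvisited position around until it returns:
(1) (2 3 5 9 17 33 ... len 36) (38)
3 cycles in total.

3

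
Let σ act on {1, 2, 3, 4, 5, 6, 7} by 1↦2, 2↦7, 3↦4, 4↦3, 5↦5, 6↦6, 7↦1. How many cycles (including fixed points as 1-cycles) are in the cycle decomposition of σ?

Cycle decomposition: (1 2 7) (3 4) (5) (6).
4 cycles.

4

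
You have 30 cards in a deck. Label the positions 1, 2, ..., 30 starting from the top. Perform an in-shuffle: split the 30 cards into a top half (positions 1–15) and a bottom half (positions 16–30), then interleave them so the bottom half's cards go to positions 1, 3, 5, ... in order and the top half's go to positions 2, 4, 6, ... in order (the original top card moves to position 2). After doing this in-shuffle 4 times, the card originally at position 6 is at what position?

3

Track the card's position through each in-shuffle:
6 → 12 → 24 → 17 → 3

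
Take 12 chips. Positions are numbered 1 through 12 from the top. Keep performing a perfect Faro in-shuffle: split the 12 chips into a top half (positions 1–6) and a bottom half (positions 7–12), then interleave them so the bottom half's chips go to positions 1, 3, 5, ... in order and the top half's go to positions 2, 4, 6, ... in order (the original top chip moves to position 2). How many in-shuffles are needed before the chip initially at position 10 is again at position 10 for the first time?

12

Follow position 10 under repeated in-shuffles:
10 → 7 → 1 → 2 → 4 → 8 → 3 → 6 → 12 → 11 → 9 → 5 → 10
It first returns after 12 in-shuffles.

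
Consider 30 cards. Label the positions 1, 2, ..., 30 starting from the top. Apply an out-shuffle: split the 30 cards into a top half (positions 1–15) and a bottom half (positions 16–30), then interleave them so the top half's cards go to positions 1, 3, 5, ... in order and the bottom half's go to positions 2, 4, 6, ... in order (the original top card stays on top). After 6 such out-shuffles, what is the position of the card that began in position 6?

2

Track the card's position through each out-shuffle:
6 → 11 → 21 → 12 → 23 → 16 → 2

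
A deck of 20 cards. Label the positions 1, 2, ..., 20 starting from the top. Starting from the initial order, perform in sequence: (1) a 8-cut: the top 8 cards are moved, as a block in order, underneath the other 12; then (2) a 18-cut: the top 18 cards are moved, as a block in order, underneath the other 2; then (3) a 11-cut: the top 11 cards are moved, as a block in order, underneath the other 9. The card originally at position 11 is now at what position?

Track the card from position 11 forward through each operation:
  after op 1 (cut 8): 11 → 3
  after op 2 (cut 18): 3 → 5
  after op 3 (cut 11): 5 → 14

14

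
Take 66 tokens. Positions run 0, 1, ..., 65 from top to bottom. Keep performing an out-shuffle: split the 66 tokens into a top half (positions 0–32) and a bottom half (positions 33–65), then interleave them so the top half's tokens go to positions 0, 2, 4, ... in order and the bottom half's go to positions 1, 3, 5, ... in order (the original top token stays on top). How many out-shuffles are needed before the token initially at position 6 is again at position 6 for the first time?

Follow position 6 under repeated out-shuffles:
6 → 12 → 24 → 48 → 31 → 62 → 59 → 53 → 41 → 17 → 34 → 3 → 6
It first returns after 12 out-shuffles.

12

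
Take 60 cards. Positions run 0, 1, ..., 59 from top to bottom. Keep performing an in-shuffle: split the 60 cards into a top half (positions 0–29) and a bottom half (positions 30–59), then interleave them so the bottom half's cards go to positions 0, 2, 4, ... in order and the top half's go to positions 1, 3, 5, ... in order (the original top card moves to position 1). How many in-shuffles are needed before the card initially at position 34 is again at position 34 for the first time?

60

Follow position 34 under repeated in-shuffles:
34 → 8 → 17 → 35 → 10 → 21 → 43 → 26 → ... → 34 (length 60)
It first returns after 60 in-shuffles.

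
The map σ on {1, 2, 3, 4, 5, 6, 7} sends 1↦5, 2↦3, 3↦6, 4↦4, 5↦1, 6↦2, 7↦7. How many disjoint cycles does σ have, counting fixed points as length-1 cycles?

Cycle decomposition: (1 5) (2 3 6) (4) (7).
4 cycles.

4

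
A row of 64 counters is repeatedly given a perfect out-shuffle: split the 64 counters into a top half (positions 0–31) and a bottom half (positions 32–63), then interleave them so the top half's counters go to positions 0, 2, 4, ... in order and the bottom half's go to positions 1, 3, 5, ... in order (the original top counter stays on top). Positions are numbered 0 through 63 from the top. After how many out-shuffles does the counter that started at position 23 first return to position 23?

6

Follow position 23 under repeated out-shuffles:
23 → 46 → 29 → 58 → 53 → 43 → 23
It first returns after 6 out-shuffles.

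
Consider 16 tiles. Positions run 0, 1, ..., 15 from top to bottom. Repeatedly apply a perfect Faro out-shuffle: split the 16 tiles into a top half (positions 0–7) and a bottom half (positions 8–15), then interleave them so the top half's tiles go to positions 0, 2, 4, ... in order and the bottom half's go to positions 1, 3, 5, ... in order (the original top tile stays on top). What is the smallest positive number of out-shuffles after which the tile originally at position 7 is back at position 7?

4

Follow position 7 under repeated out-shuffles:
7 → 14 → 13 → 11 → 7
It first returns after 4 out-shuffles.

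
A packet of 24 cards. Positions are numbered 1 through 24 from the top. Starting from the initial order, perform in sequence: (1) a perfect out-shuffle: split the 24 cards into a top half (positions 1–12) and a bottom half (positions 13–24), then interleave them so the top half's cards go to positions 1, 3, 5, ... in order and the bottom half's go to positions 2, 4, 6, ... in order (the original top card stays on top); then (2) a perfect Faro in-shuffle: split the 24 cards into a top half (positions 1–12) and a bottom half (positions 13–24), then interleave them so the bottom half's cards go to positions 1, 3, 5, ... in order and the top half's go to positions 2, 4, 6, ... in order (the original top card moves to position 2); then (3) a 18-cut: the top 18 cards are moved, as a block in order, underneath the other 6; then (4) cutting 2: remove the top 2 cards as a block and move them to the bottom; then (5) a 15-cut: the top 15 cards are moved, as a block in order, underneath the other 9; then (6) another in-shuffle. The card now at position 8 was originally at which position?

22

Undo the operations in reverse order, starting from position 8:
  undo op 6 (in-shuffle, from top half): 8 ← 4
  undo op 5 (cut 15): 4 ← 19
  undo op 4 (cut 2): 19 ← 21
  undo op 3 (cut 18): 21 ← 15
  undo op 2 (in-shuffle, from bottom half): 15 ← 20
  undo op 1 (out-shuffle, from bottom half): 20 ← 22
So the card at position 8 came from original position 22.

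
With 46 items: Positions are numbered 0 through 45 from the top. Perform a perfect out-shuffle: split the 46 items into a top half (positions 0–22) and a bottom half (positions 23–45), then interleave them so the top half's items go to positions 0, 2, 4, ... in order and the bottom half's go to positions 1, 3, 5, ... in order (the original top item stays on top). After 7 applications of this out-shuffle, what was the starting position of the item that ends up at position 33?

Work backwards from position 33, undoing one out-shuffle at a time:
33 ← 39 ← 42 ← 21 ← 33 ← 39 ← 42 ← 21
So the item now at position 33 started at position 21.

21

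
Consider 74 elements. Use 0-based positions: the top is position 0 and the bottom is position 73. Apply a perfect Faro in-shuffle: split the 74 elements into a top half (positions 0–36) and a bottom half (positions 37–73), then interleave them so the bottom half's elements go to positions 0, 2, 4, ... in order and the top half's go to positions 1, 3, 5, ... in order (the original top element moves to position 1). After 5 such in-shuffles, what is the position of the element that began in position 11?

Track the element's position through each in-shuffle:
11 → 23 → 47 → 20 → 41 → 8

8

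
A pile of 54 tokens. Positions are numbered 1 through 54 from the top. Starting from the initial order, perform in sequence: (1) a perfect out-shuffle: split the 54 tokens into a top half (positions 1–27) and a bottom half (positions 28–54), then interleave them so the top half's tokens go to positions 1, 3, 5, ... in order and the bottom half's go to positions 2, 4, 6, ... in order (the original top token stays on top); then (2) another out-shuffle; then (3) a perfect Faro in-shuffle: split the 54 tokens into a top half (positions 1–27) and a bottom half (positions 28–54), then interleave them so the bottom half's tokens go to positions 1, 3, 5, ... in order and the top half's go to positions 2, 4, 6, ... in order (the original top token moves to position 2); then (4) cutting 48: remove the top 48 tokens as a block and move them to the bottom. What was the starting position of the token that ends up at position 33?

Undo the operations in reverse order, starting from position 33:
  undo op 4 (cut 48): 33 ← 27
  undo op 3 (in-shuffle, from bottom half): 27 ← 41
  undo op 2 (out-shuffle, from top half): 41 ← 21
  undo op 1 (out-shuffle, from top half): 21 ← 11
So the token at position 33 came from original position 11.

11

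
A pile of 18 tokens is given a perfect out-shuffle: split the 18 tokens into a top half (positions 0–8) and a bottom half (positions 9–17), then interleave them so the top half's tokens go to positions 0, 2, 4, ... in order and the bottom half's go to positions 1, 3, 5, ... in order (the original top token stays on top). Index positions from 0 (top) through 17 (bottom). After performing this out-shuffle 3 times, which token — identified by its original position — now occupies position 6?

5

Work backwards from position 6, undoing one out-shuffle at a time:
6 ← 3 ← 10 ← 5
So the token now at position 6 started at position 5.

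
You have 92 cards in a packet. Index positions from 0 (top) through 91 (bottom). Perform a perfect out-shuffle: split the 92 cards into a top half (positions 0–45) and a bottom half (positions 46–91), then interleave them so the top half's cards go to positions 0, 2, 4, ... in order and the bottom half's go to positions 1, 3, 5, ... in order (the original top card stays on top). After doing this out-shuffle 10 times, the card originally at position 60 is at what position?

15

Track the card's position through each out-shuffle:
60 → 29 → 58 → 25 → 50 → 9 → 18 → 36 → 72 → 53 → 15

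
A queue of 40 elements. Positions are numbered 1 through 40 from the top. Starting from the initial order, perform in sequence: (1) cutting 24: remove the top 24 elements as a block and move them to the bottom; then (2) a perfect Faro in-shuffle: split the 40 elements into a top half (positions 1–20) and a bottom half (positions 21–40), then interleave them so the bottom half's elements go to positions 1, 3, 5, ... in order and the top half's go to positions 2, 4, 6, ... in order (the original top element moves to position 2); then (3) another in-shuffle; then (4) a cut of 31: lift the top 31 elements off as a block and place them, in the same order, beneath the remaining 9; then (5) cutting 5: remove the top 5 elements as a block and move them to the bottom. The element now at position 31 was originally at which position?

Undo the operations in reverse order, starting from position 31:
  undo op 5 (cut 5): 31 ← 36
  undo op 4 (cut 31): 36 ← 27
  undo op 3 (in-shuffle, from bottom half): 27 ← 34
  undo op 2 (in-shuffle, from top half): 34 ← 17
  undo op 1 (cut 24): 17 ← 1
So the element at position 31 came from original position 1.

1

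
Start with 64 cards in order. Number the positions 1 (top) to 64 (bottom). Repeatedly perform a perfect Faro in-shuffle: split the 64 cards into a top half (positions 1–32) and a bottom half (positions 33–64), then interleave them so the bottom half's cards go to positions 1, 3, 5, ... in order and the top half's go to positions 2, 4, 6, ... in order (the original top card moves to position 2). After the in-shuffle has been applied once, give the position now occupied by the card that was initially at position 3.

6

Track the card's position through each in-shuffle:
3 → 6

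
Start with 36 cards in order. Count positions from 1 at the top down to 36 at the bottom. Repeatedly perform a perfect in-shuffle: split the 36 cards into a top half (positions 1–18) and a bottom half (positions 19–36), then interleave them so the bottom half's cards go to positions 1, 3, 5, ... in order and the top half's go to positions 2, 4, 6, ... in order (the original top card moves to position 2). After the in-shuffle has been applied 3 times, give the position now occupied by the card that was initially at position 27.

31

Track the card's position through each in-shuffle:
27 → 17 → 34 → 31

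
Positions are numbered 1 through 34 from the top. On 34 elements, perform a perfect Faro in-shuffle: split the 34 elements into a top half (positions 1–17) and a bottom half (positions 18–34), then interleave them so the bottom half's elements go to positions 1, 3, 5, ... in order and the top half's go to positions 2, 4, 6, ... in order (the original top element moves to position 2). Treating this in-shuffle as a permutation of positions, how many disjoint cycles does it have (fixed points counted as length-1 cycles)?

5

Trace each unvisited position around until it returns:
(1 2 4 8 16 32 ... len 12) (3 6 12 24 13 26 ... len 12) (5 10 20) (7 14 28 21) (15 30 25)
5 cycles in total.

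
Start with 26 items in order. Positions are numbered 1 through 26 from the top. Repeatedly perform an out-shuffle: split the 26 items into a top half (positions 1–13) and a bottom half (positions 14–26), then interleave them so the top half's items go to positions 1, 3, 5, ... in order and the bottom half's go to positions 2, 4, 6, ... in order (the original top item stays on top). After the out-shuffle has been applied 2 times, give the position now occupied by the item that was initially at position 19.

23

Track the item's position through each out-shuffle:
19 → 12 → 23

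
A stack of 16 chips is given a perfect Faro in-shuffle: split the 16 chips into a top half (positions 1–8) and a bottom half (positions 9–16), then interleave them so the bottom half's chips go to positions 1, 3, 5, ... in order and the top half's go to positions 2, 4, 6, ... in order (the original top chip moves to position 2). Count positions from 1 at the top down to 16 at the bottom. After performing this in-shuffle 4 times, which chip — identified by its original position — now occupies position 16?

1

Work backwards from position 16, undoing one in-shuffle at a time:
16 ← 8 ← 4 ← 2 ← 1
So the chip now at position 16 started at position 1.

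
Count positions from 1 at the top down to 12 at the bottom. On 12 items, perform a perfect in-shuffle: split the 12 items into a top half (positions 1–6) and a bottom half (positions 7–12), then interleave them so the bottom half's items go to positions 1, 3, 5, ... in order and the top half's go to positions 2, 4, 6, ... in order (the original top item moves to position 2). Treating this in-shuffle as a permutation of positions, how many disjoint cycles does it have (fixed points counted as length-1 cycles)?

1

Trace each unvisited position around until it returns:
(1 2 4 8 3 6 ... len 12)
1 cycle in total.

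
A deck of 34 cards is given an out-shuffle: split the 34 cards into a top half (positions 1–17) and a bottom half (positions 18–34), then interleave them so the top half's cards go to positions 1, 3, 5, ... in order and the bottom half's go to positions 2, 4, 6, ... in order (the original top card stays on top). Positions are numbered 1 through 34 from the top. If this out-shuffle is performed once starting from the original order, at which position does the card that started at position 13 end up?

25

Track the card's position through each out-shuffle:
13 → 25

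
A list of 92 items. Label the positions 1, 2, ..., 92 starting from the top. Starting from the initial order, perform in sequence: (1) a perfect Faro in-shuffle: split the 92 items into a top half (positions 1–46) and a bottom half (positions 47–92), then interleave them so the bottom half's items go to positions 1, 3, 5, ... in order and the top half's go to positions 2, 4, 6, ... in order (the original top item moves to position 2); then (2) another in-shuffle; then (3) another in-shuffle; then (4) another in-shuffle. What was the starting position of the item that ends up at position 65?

Undo the operations in reverse order, starting from position 65:
  undo op 4 (in-shuffle, from bottom half): 65 ← 79
  undo op 3 (in-shuffle, from bottom half): 79 ← 86
  undo op 2 (in-shuffle, from top half): 86 ← 43
  undo op 1 (in-shuffle, from bottom half): 43 ← 68
So the item at position 65 came from original position 68.

68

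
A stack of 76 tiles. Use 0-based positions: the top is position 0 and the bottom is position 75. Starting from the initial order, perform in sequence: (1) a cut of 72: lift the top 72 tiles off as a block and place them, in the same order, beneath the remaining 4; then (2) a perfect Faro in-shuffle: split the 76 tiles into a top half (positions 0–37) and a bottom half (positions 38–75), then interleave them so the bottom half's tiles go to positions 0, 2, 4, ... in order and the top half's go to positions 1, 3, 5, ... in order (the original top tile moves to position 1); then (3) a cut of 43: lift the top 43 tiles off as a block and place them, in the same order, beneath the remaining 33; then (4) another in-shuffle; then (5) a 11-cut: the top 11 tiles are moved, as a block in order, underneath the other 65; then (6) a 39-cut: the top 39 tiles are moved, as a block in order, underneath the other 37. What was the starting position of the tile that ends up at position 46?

Undo the operations in reverse order, starting from position 46:
  undo op 6 (cut 39): 46 ← 9
  undo op 5 (cut 11): 9 ← 20
  undo op 4 (in-shuffle, from bottom half): 20 ← 48
  undo op 3 (cut 43): 48 ← 15
  undo op 2 (in-shuffle, from top half): 15 ← 7
  undo op 1 (cut 72): 7 ← 3
So the tile at position 46 came from original position 3.

3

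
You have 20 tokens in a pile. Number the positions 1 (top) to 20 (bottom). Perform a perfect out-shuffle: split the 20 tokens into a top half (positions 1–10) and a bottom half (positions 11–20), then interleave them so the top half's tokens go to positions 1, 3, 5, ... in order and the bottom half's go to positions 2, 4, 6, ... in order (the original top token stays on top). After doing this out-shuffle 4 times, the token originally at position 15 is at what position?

Track the token's position through each out-shuffle:
15 → 10 → 19 → 18 → 16

16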